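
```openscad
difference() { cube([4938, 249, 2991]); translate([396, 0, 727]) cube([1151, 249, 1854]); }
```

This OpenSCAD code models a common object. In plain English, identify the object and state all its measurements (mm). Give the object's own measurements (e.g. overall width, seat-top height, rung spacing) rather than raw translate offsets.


A wall 4938 mm long (x), 249 mm thick (y), 2991 mm tall, with a rectangular window opening cut through it. The opening is 1151 mm wide and 1854 mm tall; its sill is at z = 727 mm and its near (−x) edge is 396 mm from the wall's −x end. The opening passes through the full wall thickness.


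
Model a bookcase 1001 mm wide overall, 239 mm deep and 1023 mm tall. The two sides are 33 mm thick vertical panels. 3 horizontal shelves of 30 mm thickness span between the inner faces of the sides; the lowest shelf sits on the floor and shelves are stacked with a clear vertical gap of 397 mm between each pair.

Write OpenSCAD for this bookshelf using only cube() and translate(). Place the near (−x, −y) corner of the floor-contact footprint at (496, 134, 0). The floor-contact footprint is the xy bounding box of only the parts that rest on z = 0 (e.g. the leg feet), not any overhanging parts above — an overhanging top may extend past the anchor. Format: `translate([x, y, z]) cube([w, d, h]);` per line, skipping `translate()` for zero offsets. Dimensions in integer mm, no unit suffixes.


translate([496, 134, 0]) cube([33, 239, 1023]);
translate([1464, 134, 0]) cube([33, 239, 1023]);
translate([529, 134, 0]) cube([935, 239, 30]);
translate([529, 134, 427]) cube([935, 239, 30]);
translate([529, 134, 854]) cube([935, 239, 30]);


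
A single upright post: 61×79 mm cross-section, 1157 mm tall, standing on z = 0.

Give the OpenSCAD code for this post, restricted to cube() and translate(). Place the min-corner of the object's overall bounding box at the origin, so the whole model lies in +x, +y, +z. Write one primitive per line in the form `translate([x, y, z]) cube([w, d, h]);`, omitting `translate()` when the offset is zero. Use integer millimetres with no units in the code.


cube([61, 79, 1157]);


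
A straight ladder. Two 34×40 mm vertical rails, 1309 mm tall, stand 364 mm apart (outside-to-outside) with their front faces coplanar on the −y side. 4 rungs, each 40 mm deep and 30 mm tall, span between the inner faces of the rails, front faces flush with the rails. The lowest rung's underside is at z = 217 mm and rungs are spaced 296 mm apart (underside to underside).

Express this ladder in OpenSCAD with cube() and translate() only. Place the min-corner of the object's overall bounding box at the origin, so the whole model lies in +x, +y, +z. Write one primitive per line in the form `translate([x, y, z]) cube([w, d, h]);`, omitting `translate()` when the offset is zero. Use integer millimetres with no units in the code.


cube([34, 40, 1309]);
translate([330, 0, 0]) cube([34, 40, 1309]);
translate([34, 0, 217]) cube([296, 40, 30]);
translate([34, 0, 513]) cube([296, 40, 30]);
translate([34, 0, 809]) cube([296, 40, 30]);
translate([34, 0, 1105]) cube([296, 40, 30]);


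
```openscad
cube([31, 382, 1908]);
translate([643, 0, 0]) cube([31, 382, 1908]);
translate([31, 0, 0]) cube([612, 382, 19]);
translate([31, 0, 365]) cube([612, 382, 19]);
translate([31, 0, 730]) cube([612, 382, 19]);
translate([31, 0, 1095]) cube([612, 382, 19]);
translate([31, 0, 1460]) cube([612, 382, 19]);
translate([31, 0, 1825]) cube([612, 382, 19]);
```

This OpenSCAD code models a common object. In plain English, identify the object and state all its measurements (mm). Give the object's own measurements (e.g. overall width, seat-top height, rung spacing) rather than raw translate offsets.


An open bookshelf. Two side panels, each 31 mm thick, 382 mm deep and 1908 mm tall, stand 674 mm apart (outside-to-outside). Between them sit 6 shelves, each 19 mm thick and 382 mm deep, spanning the full gap between the sides. The bottom shelf rests on the floor (its underside at z = 0) and the clear gap between one shelf's top and the next shelf's underside is 346 mm.


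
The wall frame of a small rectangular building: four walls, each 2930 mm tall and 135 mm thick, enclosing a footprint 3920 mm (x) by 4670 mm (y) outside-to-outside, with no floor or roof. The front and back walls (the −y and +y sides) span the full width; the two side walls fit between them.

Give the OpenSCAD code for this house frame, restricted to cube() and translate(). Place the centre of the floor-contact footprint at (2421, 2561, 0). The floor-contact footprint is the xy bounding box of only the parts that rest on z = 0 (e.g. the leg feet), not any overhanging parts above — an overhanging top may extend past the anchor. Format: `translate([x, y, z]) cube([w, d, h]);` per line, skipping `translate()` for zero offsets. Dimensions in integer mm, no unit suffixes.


translate([461, 226, 0]) cube([3920, 135, 2930]);
translate([461, 4761, 0]) cube([3920, 135, 2930]);
translate([461, 361, 0]) cube([135, 4400, 2930]);
translate([4246, 361, 0]) cube([135, 4400, 2930]);


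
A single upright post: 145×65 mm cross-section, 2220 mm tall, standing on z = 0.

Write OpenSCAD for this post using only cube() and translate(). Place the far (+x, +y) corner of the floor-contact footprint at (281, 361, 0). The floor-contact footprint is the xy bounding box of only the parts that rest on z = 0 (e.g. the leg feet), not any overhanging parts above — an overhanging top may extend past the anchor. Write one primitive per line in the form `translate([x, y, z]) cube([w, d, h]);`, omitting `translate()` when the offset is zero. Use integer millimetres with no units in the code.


translate([136, 296, 0]) cube([145, 65, 2220]);


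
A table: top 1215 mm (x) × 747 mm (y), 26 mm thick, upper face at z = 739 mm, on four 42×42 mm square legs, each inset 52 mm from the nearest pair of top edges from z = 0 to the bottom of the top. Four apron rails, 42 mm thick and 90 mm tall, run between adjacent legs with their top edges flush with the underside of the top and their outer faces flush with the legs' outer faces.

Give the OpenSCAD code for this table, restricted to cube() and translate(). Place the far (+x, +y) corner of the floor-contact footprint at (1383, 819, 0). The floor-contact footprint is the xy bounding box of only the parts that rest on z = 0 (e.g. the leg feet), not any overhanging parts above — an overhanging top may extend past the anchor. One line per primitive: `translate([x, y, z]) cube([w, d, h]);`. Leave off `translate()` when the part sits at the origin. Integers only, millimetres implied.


translate([220, 124, 713]) cube([1215, 747, 26]);
translate([272, 176, 0]) cube([42, 42, 713]);
translate([1341, 176, 0]) cube([42, 42, 713]);
translate([272, 777, 0]) cube([42, 42, 713]);
translate([1341, 777, 0]) cube([42, 42, 713]);
translate([314, 176, 623]) cube([1027, 42, 90]);
translate([314, 777, 623]) cube([1027, 42, 90]);
translate([272, 218, 623]) cube([42, 559, 90]);
translate([1341, 218, 623]) cube([42, 559, 90]);


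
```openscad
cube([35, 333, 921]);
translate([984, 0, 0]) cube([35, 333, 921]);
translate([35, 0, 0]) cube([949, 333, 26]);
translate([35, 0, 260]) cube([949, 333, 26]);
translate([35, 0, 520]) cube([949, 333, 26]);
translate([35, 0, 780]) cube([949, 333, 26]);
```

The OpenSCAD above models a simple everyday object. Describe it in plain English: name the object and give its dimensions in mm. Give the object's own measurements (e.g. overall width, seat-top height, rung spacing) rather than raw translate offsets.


An open bookshelf. Two side panels, each 35 mm thick, 333 mm deep and 921 mm tall, stand 1019 mm apart (outside-to-outside). Between them sit 4 shelves, each 26 mm thick and 333 mm deep, spanning the full gap between the sides. The bottom shelf rests on the floor (its underside at z = 0) and the clear gap between one shelf's top and the next shelf's underside is 234 mm.


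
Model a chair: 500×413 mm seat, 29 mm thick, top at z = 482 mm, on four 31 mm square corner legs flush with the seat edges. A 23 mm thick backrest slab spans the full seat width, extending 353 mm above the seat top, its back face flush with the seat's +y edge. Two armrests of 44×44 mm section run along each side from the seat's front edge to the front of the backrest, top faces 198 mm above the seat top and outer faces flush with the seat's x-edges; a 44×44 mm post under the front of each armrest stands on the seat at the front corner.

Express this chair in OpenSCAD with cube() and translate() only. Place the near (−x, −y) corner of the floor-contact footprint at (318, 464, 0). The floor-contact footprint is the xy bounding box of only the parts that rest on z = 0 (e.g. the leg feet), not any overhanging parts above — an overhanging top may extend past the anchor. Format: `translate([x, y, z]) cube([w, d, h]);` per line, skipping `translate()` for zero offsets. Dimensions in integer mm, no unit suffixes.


translate([318, 464, 453]) cube([500, 413, 29]);
translate([318, 464, 0]) cube([31, 31, 453]);
translate([787, 464, 0]) cube([31, 31, 453]);
translate([318, 846, 0]) cube([31, 31, 453]);
translate([787, 846, 0]) cube([31, 31, 453]);
translate([318, 854, 482]) cube([500, 23, 353]);
translate([318, 464, 636]) cube([44, 390, 44]);
translate([774, 464, 636]) cube([44, 390, 44]);
translate([318, 464, 482]) cube([44, 44, 154]);
translate([774, 464, 482]) cube([44, 44, 154]);


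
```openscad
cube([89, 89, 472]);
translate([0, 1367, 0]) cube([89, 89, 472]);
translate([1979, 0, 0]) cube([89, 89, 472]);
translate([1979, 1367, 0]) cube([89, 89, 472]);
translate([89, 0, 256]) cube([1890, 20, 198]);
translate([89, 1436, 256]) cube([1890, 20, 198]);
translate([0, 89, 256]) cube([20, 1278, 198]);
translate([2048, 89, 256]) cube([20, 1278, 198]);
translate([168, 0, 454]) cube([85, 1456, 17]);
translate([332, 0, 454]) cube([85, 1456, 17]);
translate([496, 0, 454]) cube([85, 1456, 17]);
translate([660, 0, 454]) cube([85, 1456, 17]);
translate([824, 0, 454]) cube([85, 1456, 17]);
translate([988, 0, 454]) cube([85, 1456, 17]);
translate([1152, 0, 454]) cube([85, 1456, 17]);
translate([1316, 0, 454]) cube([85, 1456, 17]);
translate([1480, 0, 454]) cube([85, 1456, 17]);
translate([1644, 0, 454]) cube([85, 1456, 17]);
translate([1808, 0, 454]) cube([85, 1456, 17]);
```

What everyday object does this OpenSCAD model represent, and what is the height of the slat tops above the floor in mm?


A bed frame. The slat-top height is 471 mm.

Four posts, four rails, and a row of slats — a bed frame. Slats sit on the rails at z = 256 + 198 = 454; with slat thickness 17, the top is 471 mm.


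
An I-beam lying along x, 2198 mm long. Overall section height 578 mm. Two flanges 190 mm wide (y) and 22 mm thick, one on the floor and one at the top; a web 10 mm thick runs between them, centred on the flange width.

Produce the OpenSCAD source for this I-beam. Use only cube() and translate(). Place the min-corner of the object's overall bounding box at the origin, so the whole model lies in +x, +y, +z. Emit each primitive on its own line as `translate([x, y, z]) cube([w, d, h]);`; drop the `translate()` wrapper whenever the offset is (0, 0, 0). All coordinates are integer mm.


cube([2198, 190, 22]);
translate([0, 90, 22]) cube([2198, 10, 534]);
translate([0, 0, 556]) cube([2198, 190, 22]);


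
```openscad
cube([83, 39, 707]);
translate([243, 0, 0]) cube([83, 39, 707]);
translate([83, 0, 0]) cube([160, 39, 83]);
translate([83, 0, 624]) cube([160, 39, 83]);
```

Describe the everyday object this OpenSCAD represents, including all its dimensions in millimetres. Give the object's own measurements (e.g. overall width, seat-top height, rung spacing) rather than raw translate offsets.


A rectangular picture frame lying in the x–z plane (depth along y). The opening is 160 mm wide (x) by 541 mm tall (z), surrounded by a border 83 mm wide on all four sides. The frame is 39 mm deep and is made of two full-height vertical stiles with two horizontal rails fitted between them.


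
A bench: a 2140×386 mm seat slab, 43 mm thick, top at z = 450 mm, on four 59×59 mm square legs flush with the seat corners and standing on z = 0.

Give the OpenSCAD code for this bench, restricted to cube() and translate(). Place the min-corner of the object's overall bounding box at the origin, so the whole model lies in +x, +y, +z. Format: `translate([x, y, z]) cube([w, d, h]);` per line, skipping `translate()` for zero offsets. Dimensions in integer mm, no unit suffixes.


translate([0, 0, 407]) cube([2140, 386, 43]);
cube([59, 59, 407]);
translate([0, 327, 0]) cube([59, 59, 407]);
translate([2081, 0, 0]) cube([59, 59, 407]);
translate([2081, 327, 0]) cube([59, 59, 407]);


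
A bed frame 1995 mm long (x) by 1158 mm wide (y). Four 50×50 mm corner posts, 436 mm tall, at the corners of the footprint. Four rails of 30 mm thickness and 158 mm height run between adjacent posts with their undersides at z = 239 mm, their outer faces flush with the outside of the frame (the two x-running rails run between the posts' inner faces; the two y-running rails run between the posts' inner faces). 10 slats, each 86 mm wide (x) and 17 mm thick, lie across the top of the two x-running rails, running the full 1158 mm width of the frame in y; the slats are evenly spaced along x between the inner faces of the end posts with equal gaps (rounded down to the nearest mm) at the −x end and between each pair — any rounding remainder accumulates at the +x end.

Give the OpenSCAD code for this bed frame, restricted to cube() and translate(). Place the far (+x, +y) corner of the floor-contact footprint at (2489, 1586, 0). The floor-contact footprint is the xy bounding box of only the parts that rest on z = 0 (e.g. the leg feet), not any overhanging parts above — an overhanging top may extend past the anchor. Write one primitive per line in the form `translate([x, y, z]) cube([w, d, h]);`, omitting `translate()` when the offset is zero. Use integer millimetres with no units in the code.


// slat z = rail_z + rail_h = 239 + 158 = 397
// slat gap = ⌊(1895 − 10·86) / 11⌋ = 94
translate([494, 428, 0]) cube([50, 50, 436]);
translate([494, 1536, 0]) cube([50, 50, 436]);
translate([2439, 428, 0]) cube([50, 50, 436]);
translate([2439, 1536, 0]) cube([50, 50, 436]);
translate([544, 428, 239]) cube([1895, 30, 158]);
translate([544, 1556, 239]) cube([1895, 30, 158]);
translate([494, 478, 239]) cube([30, 1058, 158]);
translate([2459, 478, 239]) cube([30, 1058, 158]);
translate([638, 428, 397]) cube([86, 1158, 17]);
translate([818, 428, 397]) cube([86, 1158, 17]);
translate([998, 428, 397]) cube([86, 1158, 17]);
translate([1178, 428, 397]) cube([86, 1158, 17]);
translate([1358, 428, 397]) cube([86, 1158, 17]);
translate([1538, 428, 397]) cube([86, 1158, 17]);
translate([1718, 428, 397]) cube([86, 1158, 17]);
translate([1898, 428, 397]) cube([86, 1158, 17]);
translate([2078, 428, 397]) cube([86, 1158, 17]);
translate([2258, 428, 397]) cube([86, 1158, 17]);


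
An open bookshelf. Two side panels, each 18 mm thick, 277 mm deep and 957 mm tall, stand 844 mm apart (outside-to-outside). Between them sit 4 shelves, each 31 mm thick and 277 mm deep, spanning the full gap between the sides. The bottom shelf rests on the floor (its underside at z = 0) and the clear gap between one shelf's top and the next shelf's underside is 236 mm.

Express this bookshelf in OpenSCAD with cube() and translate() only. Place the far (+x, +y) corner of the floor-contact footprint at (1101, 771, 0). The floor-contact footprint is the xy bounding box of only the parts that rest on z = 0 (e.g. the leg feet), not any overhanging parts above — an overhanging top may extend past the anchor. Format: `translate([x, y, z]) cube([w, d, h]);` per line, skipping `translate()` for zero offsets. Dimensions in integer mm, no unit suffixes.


translate([257, 494, 0]) cube([18, 277, 957]);
translate([1083, 494, 0]) cube([18, 277, 957]);
translate([275, 494, 0]) cube([808, 277, 31]);
translate([275, 494, 267]) cube([808, 277, 31]);
translate([275, 494, 534]) cube([808, 277, 31]);
translate([275, 494, 801]) cube([808, 277, 31]);


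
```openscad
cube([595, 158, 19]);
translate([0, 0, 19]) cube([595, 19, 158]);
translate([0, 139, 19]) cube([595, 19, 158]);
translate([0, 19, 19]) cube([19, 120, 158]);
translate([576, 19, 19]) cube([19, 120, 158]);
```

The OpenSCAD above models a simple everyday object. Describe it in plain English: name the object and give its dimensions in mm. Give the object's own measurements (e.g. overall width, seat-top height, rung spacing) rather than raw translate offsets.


An open-topped rectangular box: outside dimensions 595×158×177 mm, with a uniform wall and base thickness of 19 mm. The base is a full 595×158 slab on the floor; four walls sit on top of the base. The front and back walls (the −y and +y sides) span the full width; the two side walls fit between them.


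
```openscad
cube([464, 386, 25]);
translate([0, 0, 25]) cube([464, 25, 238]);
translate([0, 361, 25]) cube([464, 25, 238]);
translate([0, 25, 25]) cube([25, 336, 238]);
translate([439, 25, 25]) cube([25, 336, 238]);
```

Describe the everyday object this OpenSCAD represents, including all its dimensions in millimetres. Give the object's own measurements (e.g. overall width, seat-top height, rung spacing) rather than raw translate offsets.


An open-topped rectangular box: outside dimensions 464×386×263 mm, with a uniform wall and base thickness of 25 mm. The base is a full 464×386 slab on the floor; four walls sit on top of the base. The front and back walls (the −y and +y sides) span the full width; the two side walls fit between them.


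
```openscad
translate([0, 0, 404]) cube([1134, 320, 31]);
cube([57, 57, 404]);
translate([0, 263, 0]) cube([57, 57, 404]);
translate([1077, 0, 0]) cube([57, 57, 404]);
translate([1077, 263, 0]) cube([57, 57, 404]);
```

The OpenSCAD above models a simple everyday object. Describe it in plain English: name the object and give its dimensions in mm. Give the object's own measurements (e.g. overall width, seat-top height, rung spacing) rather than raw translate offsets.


A long wooden bench with a 1134 mm (x) × 320 mm (y) seat, 31 mm thick, its top surface 435 mm above the floor. Four 57 mm square legs at the seat corners, flush with the edges, run from z = 0 to the seat underside.


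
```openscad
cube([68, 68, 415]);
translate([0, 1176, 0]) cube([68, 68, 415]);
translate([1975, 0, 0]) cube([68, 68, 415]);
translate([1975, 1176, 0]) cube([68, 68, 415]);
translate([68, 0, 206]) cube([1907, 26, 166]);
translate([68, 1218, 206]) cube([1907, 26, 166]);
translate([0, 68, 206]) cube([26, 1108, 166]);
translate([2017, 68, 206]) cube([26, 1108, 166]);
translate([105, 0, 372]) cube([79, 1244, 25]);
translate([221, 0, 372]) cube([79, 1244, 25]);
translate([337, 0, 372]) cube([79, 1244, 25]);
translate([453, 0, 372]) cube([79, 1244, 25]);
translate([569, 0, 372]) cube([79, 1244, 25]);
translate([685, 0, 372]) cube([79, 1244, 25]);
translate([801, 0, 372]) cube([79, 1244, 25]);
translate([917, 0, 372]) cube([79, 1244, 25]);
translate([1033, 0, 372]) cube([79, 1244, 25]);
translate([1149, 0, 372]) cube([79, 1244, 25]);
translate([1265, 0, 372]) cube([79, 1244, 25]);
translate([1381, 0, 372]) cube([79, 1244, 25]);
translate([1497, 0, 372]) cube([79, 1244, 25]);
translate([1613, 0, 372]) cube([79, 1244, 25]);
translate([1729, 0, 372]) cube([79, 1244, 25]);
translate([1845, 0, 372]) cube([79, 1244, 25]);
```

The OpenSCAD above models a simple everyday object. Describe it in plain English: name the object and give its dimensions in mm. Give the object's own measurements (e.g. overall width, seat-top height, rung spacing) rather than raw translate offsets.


A bed frame 2043 mm long (x) by 1244 mm wide (y). Four 68×68 mm corner posts, 415 mm tall, at the corners of the footprint. Four rails of 26 mm thickness and 166 mm height run between adjacent posts with their undersides at z = 206 mm, their outer faces flush with the outside of the frame (the two x-running rails run between the posts' inner faces; the two y-running rails run between the posts' inner faces). 16 slats, each 79 mm wide (x) and 25 mm thick, lie across the top of the two x-running rails, running the full 1244 mm width of the frame in y; along x they sit between the end posts with a 37 mm gap after the −x posts and between neighbouring slats, leaving 51 mm before the +x posts.


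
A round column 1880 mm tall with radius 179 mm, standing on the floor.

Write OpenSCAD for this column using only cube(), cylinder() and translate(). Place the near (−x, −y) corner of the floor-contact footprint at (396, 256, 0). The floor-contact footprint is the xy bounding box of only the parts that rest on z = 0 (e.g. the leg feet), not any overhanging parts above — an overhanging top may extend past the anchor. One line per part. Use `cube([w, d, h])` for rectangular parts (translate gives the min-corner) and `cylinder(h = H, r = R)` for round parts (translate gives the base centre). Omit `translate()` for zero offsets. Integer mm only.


translate([575, 435, 0]) cylinder(h = 1880, r = 179);


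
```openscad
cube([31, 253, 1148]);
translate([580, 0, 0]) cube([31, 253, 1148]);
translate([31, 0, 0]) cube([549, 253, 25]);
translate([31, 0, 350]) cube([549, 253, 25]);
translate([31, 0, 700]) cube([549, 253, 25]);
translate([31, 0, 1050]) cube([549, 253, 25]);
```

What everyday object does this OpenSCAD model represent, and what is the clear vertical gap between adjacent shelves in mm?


A bookshelf. The clear shelf gap is 325 mm.

Two tall side panels with 4 horizontal boards between them — a bookshelf. The first two shelf undersides are at z = 0 and z = 350; with shelf thickness 25, the clear gap is 350 − 0 − 25 = 325 mm.


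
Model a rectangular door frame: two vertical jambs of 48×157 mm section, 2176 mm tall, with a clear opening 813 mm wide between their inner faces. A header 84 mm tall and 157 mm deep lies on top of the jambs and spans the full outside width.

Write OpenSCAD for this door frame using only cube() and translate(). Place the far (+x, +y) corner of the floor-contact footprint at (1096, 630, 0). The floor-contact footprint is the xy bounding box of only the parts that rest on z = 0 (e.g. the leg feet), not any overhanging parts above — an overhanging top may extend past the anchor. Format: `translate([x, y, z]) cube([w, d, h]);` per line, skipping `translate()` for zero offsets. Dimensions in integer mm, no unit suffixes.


translate([187, 473, 0]) cube([48, 157, 2176]);
translate([1048, 473, 0]) cube([48, 157, 2176]);
translate([187, 473, 2176]) cube([909, 157, 84]);


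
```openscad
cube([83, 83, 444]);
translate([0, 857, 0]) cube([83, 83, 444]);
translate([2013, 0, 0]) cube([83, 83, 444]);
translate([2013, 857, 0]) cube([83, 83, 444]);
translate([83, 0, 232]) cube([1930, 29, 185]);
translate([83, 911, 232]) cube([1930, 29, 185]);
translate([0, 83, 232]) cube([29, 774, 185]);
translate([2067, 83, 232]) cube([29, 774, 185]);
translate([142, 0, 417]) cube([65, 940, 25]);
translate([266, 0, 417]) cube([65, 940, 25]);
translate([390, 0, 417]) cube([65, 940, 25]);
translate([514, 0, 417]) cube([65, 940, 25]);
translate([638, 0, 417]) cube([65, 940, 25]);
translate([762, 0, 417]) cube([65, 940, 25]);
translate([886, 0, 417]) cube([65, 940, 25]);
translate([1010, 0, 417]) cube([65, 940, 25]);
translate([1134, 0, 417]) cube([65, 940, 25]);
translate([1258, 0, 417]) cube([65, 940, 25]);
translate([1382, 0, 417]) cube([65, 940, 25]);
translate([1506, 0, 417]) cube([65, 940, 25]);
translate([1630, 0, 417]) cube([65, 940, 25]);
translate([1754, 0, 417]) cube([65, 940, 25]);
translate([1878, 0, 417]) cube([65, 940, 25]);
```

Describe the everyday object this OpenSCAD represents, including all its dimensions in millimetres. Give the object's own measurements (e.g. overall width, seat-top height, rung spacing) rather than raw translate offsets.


A bed frame 2096 mm long (x) by 940 mm wide (y). Four 83×83 mm corner posts, 444 mm tall, at the corners of the footprint. Four rails of 29 mm thickness and 185 mm height run between adjacent posts with their undersides at z = 232 mm, their outer faces flush with the outside of the frame (the two x-running rails run between the posts' inner faces; the two y-running rails run between the posts' inner faces). 15 slats, each 65 mm wide (x) and 25 mm thick, lie across the top of the two x-running rails, running the full 940 mm width of the frame in y; along x they sit between the end posts with a 59 mm gap after the −x posts and between neighbouring slats, leaving 70 mm before the +x posts.


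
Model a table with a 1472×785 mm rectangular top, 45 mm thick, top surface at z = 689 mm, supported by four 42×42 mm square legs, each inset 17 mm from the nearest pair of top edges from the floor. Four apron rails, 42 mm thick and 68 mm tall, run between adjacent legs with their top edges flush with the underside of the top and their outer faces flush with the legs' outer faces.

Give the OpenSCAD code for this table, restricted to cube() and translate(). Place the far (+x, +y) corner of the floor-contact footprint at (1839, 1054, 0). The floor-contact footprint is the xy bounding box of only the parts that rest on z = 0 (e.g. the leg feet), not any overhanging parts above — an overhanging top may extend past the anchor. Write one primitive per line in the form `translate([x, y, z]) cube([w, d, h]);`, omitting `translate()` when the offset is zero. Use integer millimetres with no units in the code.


translate([384, 286, 644]) cube([1472, 785, 45]);
translate([401, 303, 0]) cube([42, 42, 644]);
translate([1797, 303, 0]) cube([42, 42, 644]);
translate([401, 1012, 0]) cube([42, 42, 644]);
translate([1797, 1012, 0]) cube([42, 42, 644]);
translate([443, 303, 576]) cube([1354, 42, 68]);
translate([443, 1012, 576]) cube([1354, 42, 68]);
translate([401, 345, 576]) cube([42, 667, 68]);
translate([1797, 345, 576]) cube([42, 667, 68]);


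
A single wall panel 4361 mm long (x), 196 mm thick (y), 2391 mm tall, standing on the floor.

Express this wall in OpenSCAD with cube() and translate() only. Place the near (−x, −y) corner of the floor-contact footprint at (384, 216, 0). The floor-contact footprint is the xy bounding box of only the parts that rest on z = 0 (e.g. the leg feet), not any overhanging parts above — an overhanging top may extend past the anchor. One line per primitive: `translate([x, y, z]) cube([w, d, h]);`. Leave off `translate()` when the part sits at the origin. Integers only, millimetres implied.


translate([384, 216, 0]) cube([4361, 196, 2391]);


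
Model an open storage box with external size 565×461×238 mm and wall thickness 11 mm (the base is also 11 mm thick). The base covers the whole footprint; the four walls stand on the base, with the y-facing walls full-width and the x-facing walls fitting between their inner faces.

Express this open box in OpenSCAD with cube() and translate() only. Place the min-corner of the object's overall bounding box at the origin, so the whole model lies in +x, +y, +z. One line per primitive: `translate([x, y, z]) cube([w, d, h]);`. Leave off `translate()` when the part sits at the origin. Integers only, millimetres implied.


cube([565, 461, 11]);
translate([0, 0, 11]) cube([565, 11, 227]);
translate([0, 450, 11]) cube([565, 11, 227]);
translate([0, 11, 11]) cube([11, 439, 227]);
translate([554, 11, 11]) cube([11, 439, 227]);


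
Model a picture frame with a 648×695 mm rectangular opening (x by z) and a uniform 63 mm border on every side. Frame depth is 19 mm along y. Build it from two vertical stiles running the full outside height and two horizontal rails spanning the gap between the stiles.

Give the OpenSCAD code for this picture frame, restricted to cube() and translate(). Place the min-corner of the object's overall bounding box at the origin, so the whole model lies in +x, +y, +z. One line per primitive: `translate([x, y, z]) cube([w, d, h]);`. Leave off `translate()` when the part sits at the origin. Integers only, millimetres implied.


cube([63, 19, 821]);
translate([711, 0, 0]) cube([63, 19, 821]);
translate([63, 0, 0]) cube([648, 19, 63]);
translate([63, 0, 758]) cube([648, 19, 63]);


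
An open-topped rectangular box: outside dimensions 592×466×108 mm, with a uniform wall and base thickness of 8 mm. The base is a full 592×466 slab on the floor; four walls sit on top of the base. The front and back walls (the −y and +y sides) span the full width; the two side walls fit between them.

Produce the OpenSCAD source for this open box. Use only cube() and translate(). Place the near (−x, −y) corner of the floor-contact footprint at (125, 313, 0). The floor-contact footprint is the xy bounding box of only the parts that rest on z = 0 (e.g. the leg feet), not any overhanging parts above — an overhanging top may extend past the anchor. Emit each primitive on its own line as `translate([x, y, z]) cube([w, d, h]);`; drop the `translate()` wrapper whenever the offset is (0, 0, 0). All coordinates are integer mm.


translate([125, 313, 0]) cube([592, 466, 8]);
translate([125, 313, 8]) cube([592, 8, 100]);
translate([125, 771, 8]) cube([592, 8, 100]);
translate([125, 321, 8]) cube([8, 450, 100]);
translate([709, 321, 8]) cube([8, 450, 100]);


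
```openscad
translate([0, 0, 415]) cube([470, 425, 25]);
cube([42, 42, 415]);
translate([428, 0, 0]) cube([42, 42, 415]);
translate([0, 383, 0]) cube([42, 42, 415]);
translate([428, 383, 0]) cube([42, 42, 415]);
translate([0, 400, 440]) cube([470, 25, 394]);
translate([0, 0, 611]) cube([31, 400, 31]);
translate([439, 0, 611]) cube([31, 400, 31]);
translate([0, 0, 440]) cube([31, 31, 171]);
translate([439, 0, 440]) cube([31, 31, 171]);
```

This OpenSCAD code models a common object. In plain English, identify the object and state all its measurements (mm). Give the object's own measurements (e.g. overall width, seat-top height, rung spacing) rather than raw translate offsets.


A chair. The seat is a 470×425×25 mm slab with its top at z = 440 mm, on four 42×42 mm corner legs (flush with the seat edges, standing on z = 0). A flat backrest 25 mm thick, 394 mm tall, spans the full seat width and rises from the seat top along its +y edge, rear face flush with the rear of the seat. Two armrests of 31×31 mm section run along each side from the seat's front edge to the front of the backrest, top faces 202 mm above the seat top and outer faces flush with the seat's x-edges; a 31×31 mm post under the front of each armrest stands on the seat at the front corner.


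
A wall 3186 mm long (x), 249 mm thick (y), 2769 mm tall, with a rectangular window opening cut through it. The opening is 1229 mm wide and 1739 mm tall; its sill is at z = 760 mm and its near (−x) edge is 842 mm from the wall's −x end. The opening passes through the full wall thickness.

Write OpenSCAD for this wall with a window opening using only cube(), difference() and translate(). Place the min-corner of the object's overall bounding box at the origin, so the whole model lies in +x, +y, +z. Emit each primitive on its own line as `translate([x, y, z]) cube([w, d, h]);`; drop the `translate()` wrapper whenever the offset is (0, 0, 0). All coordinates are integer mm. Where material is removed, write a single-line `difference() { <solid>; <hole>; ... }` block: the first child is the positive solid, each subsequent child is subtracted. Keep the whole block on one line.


difference() { cube([3186, 249, 2769]); translate([842, 0, 760]) cube([1229, 249, 1739]); }


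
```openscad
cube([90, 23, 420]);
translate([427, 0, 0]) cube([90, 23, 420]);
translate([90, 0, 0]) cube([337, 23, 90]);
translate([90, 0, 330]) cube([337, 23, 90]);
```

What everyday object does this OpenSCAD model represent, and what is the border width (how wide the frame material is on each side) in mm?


A picture frame. The border width is 90 mm.

Four thin pieces enclosing a rectangular opening — a picture frame. The two full-height stiles are 420 mm tall; the top rail sits at z = 330 and is 90 mm tall, so the border above the opening is 420 − 330 = 90 mm, matching the stile x-width.


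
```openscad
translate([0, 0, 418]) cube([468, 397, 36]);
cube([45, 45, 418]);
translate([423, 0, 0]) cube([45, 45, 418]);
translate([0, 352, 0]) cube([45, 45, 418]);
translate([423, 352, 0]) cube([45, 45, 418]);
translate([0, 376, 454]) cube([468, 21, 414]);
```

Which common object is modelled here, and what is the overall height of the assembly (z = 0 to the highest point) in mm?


A chair. The overall height is 868 mm.

A slab on four corner posts with a tall panel at the back — a chair. The seat slab sits at z = 418 with thickness 36, and the 414 mm backrest starts at the seat top, so the overall height is 418 + 36 + 414 = 868 mm.


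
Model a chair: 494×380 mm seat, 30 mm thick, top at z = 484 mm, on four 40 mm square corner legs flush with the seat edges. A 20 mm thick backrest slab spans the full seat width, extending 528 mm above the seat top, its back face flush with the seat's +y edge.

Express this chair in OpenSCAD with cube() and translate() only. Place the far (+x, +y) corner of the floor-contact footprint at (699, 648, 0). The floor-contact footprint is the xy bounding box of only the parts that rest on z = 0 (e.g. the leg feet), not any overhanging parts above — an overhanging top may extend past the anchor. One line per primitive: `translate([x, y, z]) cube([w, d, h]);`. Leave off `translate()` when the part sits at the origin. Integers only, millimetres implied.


translate([205, 268, 454]) cube([494, 380, 30]);
translate([205, 268, 0]) cube([40, 40, 454]);
translate([659, 268, 0]) cube([40, 40, 454]);
translate([205, 608, 0]) cube([40, 40, 454]);
translate([659, 608, 0]) cube([40, 40, 454]);
translate([205, 628, 484]) cube([494, 20, 528]);


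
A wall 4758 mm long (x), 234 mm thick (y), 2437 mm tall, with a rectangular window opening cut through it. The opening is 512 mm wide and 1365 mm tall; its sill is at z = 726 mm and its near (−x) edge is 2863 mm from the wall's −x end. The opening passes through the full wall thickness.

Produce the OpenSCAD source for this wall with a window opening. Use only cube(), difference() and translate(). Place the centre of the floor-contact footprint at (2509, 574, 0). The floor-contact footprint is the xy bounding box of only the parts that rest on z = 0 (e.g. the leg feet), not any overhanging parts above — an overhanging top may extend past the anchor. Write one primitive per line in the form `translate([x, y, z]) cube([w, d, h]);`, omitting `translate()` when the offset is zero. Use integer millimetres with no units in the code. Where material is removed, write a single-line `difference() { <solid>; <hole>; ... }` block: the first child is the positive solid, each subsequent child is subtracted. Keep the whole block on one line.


difference() { translate([130, 457, 0]) cube([4758, 234, 2437]); translate([2993, 457, 726]) cube([512, 234, 1365]); }


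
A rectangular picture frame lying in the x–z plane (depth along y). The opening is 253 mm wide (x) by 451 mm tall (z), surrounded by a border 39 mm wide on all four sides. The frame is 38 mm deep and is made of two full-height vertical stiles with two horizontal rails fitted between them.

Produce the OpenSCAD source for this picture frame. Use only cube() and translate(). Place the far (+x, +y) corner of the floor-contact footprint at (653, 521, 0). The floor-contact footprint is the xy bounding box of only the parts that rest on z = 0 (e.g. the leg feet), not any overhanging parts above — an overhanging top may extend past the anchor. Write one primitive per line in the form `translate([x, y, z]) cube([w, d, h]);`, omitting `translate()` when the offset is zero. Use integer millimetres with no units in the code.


translate([322, 483, 0]) cube([39, 38, 529]);
translate([614, 483, 0]) cube([39, 38, 529]);
translate([361, 483, 0]) cube([253, 38, 39]);
translate([361, 483, 490]) cube([253, 38, 39]);


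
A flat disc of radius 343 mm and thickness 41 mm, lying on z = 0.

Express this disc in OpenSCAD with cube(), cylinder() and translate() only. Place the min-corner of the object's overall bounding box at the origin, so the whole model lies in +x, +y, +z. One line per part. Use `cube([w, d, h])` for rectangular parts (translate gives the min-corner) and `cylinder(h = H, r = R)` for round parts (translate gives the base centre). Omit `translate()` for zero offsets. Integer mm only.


translate([343, 343, 0]) cylinder(h = 41, r = 343);


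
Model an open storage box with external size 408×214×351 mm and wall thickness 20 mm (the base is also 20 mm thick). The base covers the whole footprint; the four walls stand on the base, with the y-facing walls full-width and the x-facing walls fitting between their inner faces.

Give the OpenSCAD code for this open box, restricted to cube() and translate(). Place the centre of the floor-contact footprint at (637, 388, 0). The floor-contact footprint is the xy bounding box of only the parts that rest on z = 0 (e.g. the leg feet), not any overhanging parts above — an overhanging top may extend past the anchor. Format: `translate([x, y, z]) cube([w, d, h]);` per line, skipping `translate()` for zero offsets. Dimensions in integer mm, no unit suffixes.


translate([433, 281, 0]) cube([408, 214, 20]);
translate([433, 281, 20]) cube([408, 20, 331]);
translate([433, 475, 20]) cube([408, 20, 331]);
translate([433, 301, 20]) cube([20, 174, 331]);
translate([821, 301, 20]) cube([20, 174, 331]);


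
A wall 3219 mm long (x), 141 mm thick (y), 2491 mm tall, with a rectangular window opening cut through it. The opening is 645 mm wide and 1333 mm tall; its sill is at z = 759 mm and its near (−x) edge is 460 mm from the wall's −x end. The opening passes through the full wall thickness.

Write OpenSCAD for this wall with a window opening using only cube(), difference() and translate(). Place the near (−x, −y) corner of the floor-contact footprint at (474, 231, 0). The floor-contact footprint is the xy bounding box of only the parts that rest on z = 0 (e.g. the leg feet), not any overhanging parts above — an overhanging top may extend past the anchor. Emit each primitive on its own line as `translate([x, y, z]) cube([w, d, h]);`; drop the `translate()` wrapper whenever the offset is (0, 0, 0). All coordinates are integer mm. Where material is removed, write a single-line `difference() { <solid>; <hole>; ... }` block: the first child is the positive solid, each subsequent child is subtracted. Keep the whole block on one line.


difference() { translate([474, 231, 0]) cube([3219, 141, 2491]); translate([934, 231, 759]) cube([645, 141, 1333]); }


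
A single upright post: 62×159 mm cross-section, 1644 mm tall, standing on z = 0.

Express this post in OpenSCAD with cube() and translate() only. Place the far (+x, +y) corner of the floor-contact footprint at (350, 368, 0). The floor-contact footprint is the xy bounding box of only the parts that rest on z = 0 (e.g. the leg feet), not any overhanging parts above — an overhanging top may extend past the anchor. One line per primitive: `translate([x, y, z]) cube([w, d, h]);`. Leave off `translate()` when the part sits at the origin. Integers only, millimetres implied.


translate([288, 209, 0]) cube([62, 159, 1644]);


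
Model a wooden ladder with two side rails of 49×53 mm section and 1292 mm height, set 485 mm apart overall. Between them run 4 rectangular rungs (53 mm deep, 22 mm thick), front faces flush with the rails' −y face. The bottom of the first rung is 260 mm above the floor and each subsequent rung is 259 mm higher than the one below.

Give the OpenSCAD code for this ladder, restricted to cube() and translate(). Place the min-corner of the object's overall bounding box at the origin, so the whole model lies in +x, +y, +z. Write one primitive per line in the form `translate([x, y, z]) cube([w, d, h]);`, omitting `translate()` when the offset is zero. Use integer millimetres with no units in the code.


cube([49, 53, 1292]);
translate([436, 0, 0]) cube([49, 53, 1292]);
translate([49, 0, 260]) cube([387, 53, 22]);
translate([49, 0, 519]) cube([387, 53, 22]);
translate([49, 0, 778]) cube([387, 53, 22]);
translate([49, 0, 1037]) cube([387, 53, 22]);
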